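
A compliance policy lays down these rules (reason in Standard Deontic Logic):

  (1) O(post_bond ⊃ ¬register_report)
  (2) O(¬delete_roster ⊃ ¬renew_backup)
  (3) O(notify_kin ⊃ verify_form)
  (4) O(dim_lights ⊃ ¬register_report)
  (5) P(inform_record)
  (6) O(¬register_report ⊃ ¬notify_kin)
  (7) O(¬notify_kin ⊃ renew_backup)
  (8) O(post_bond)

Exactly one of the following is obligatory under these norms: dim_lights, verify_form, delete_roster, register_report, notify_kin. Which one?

From premise 8 we have O(post_bond).
With premise 1, O(post_bond ⊃ ¬register_report), the K-axiom yields O(¬register_report).
Premise 6 is O(¬register_report ⊃ ¬notify_kin); since O(¬register_report), deontic closure gives O(¬notify_kin).
Applying K to premise 7 (O(¬notify_kin ⊃ renew_backup)) and O(¬notify_kin) yields O(renew_backup).
Premise 2, O(¬delete_roster ⊃ ¬renew_backup), contraposes to O(renew_backup ⊃ delete_roster); with O(renew_backup) we get O(delete_roster).
So O(delete_roster) holds — delete_roster is obligatory. None of the other listed options is made obligatory by any chain of premises.

delete_roster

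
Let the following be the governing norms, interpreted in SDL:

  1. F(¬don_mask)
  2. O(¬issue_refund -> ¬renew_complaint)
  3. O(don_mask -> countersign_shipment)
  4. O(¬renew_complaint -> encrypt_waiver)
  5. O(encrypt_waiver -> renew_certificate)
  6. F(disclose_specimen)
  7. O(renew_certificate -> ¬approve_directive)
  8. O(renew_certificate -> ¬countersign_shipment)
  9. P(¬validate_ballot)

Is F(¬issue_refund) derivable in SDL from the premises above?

Yes

Premise 1, F(¬don_mask), is equivalent to O(don_mask).
With premise 3, O(don_mask -> countersign_shipment), the K-axiom yields O(countersign_shipment).
Premise 8, O(renew_certificate -> ¬countersign_shipment), contraposes to O(countersign_shipment -> ¬renew_certificate); with O(countersign_shipment) we get O(¬renew_certificate).
The contrapositive of premise 5 (O(encrypt_waiver -> renew_certificate)) is O(¬renew_certificate -> ¬encrypt_waiver), and O(¬renew_certificate) is already established, so O(¬encrypt_waiver).
Premise 4 is O(¬renew_complaint -> encrypt_waiver); contrapositively O(¬encrypt_waiver -> renew_complaint). Since O(¬encrypt_waiver) holds, K gives O(renew_complaint).
Premise 2, O(¬issue_refund -> ¬renew_complaint), contraposes to O(renew_complaint -> issue_refund); with O(renew_complaint) we get O(issue_refund).
Premises 6, 7, 9 do not contribute to this derivation.
So O(issue_refund) holds, i.e. F(¬issue_refund). The claim follows.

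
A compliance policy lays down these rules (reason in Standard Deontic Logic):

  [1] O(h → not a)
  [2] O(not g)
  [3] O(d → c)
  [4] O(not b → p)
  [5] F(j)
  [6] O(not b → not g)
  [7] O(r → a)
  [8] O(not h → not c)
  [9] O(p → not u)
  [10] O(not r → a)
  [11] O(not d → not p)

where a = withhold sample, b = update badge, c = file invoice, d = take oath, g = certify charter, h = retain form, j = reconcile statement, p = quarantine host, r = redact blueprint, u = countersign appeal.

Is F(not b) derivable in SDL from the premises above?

Yes

By case analysis on not r: premise 10 gives O(not r → a) and premise 7 gives O(r → a), so O(a) either way.
Premise 1 is O(h → not a); contrapositively O(a → not h). Since O(a) holds, K gives O(not h).
Applying K to premise 8 (O(not h → not c)) and O(not h) yields O(not c).
Premise 3 is O(d → c); contrapositively O(not c → not d). Since O(not c) holds, K gives O(not d).
From O(not d) and premise 11, O(not d → not p), we obtain O(not p).
Premise 4 is O(not b → p); contrapositively O(not p → b). Since O(not p) holds, K gives O(b).
Premises 2, 5, 6, 9 do not contribute to this derivation.
So O(b) holds, i.e. F(not b). The claim follows.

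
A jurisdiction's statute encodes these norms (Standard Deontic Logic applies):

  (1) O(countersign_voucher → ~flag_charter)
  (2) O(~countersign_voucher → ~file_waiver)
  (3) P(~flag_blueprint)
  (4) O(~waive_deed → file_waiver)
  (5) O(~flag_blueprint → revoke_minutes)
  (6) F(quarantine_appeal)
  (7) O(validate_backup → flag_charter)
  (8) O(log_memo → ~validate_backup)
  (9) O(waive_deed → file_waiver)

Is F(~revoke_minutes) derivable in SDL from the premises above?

Premise 5 is O(~flag_blueprint → revoke_minutes), but O(~flag_blueprint) is not derivable from the premises (the permission P(~flag_blueprint) asserts only ~O(flag_blueprint), not O(~flag_blueprint)), so it does not yield O(revoke_minutes).
No other premise forces O(revoke_minutes). An ideal world satisfying every premise can still have ~revoke_minutes true, so F(~revoke_minutes) is not derivable.

No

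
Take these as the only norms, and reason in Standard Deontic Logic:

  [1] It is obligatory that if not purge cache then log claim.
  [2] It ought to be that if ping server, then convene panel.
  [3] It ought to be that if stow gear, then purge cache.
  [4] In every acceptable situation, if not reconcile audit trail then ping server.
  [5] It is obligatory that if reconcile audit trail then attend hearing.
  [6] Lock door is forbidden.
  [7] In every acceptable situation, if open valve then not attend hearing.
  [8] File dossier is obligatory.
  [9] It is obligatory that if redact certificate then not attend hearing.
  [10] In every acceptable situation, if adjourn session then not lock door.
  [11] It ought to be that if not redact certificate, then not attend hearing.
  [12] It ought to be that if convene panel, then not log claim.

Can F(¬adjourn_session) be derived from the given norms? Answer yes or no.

No

Premise 10 is O(adjourn_session → ¬lock_door); even if O(¬lock_door) held, inferring O(adjourn_session) would be affirming the consequent — invalid.
No other premise forces O(adjourn_session). An ideal world satisfying every premise can still have ¬adjourn_session true, so F(¬adjourn_session) is not derivable.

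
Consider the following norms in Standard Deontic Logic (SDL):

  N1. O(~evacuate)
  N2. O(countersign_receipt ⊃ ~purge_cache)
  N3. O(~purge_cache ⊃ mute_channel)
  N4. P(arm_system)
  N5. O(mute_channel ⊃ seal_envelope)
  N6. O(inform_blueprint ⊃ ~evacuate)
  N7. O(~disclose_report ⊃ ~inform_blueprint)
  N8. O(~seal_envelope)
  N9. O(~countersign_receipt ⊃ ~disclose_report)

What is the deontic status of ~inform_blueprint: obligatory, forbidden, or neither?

Obligatory

Premise 8 gives O(~seal_envelope).
Premise 5 is O(mute_channel ⊃ seal_envelope); contrapositively O(~seal_envelope ⊃ ~mute_channel). Since O(~seal_envelope) holds, K gives O(~mute_channel).
Premise 3 is O(~purge_cache ⊃ mute_channel); contrapositively O(~mute_channel ⊃ purge_cache). Since O(~mute_channel) holds, K gives O(purge_cache).
Premise 2 is O(countersign_receipt ⊃ ~purge_cache); contrapositively O(purge_cache ⊃ ~countersign_receipt). Since O(purge_cache) holds, K gives O(~countersign_receipt).
From O(~countersign_receipt) and premise 9, O(~countersign_receipt ⊃ ~disclose_report), we obtain O(~disclose_report).
Applying K to premise 7 (O(~disclose_report ⊃ ~inform_blueprint)) and O(~disclose_report) yields O(~inform_blueprint).
Premises 1, 4, 6 do not contribute to this derivation.
Hence ~inform_blueprint is obligatory.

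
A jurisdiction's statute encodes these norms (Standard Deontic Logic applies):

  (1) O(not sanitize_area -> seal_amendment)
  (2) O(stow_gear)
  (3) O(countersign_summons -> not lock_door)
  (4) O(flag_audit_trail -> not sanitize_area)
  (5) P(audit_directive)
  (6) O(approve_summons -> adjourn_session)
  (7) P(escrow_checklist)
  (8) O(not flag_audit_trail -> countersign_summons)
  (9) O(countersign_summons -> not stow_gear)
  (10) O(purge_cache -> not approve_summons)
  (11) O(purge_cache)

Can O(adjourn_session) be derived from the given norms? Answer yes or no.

No

Premise 6 is O(approve_summons -> adjourn_session), but O(approve_summons) is not derivable from the premises, so it does not yield O(adjourn_session).
No other premise forces O(adjourn_session). An ideal world satisfying every premise can still have adjourn_session false, so O(adjourn_session) is not derivable.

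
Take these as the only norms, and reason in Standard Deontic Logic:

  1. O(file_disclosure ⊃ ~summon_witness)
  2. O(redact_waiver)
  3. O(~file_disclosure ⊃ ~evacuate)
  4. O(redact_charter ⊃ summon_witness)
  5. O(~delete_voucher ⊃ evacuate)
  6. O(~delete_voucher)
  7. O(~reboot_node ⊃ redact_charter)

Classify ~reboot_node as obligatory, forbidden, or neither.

Forbidden

From premise 6 we have O(~delete_voucher).
With premise 5, O(~delete_voucher ⊃ evacuate), the K-axiom yields O(evacuate).
The contrapositive of premise 3 (O(~file_disclosure ⊃ ~evacuate)) is O(evacuate ⊃ file_disclosure), and O(evacuate) is already established, so O(file_disclosure).
With premise 1, O(file_disclosure ⊃ ~summon_witness), the K-axiom yields O(~summon_witness).
Premise 4, O(redact_charter ⊃ summon_witness), contraposes to O(~summon_witness ⊃ ~redact_charter); with O(~summon_witness) we get O(~redact_charter).
Premise 7 is O(~reboot_node ⊃ redact_charter); contrapositively O(~redact_charter ⊃ reboot_node). Since O(~redact_charter) holds, K gives O(reboot_node).
Premise 2 does not contribute to this derivation.
Thus O(reboot_node), which is F(~reboot_node): ~reboot_node is forbidden.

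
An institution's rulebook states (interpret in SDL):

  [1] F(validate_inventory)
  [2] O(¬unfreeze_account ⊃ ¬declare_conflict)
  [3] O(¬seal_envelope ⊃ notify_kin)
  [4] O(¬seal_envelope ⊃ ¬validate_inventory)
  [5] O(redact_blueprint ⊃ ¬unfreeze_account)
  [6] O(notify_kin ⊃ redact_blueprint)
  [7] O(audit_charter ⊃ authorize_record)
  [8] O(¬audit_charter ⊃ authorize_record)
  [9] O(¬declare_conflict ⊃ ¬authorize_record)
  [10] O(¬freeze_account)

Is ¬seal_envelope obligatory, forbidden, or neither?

Forbidden

Premises 8 and 7 cover both cases: O(¬audit_charter ⊃ authorize_record) and O(audit_charter ⊃ authorize_record). Since ¬audit_charter ∨ audit_charter is a tautology, O(authorize_record) follows.
Premise 9 is O(¬declare_conflict ⊃ ¬authorize_record); contrapositively O(authorize_record ⊃ declare_conflict). Since O(authorize_record) holds, K gives O(declare_conflict).
Premise 2, O(¬unfreeze_account ⊃ ¬declare_conflict), contraposes to O(declare_conflict ⊃ unfreeze_account); with O(declare_conflict) we get O(unfreeze_account).
Premise 5 is O(redact_blueprint ⊃ ¬unfreeze_account); contrapositively O(unfreeze_account ⊃ ¬redact_blueprint). Since O(unfreeze_account) holds, K gives O(¬redact_blueprint).
Premise 6, O(notify_kin ⊃ redact_blueprint), contraposes to O(¬redact_blueprint ⊃ ¬notify_kin); with O(¬redact_blueprint) we get O(¬notify_kin).
Premise 3 is O(¬seal_envelope ⊃ notify_kin); contrapositively O(¬notify_kin ⊃ seal_envelope). Since O(¬notify_kin) holds, K gives O(seal_envelope).
Premises 1, 4, 10 do not contribute to this derivation.
Thus O(seal_envelope), which is F(¬seal_envelope): ¬seal_envelope is forbidden.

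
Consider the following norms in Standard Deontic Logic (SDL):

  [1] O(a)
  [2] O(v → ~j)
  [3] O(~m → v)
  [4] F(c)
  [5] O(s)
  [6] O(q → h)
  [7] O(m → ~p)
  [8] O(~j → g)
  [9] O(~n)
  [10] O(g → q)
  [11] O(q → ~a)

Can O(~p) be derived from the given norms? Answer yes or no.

Yes

From premise 1 we have O(a).
Premise 11, O(q → ~a), contraposes to O(a → ~q); with O(a) we get O(~q).
Premise 10 is O(g → q); contrapositively O(~q → ~g). Since O(~q) holds, K gives O(~g).
The contrapositive of premise 8 (O(~j → g)) is O(~g → j), and O(~g) is already established, so O(j).
Premise 2, O(v → ~j), contraposes to O(j → ~v); with O(j) we get O(~v).
Premise 3 is O(~m → v); contrapositively O(~v → m). Since O(~v) holds, K gives O(m).
Applying K to premise 7 (O(m → ~p)) and O(m) yields O(~p).
Premises 4, 5, 6, 9 do not contribute to this derivation.
So O(~p) follows.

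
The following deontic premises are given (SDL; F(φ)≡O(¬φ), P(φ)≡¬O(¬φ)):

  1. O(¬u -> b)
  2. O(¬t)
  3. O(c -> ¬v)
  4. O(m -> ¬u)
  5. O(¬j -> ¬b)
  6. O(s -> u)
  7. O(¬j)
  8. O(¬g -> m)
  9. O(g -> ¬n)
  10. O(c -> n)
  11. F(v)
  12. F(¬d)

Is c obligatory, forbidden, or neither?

Forbidden

Premise 7 gives O(¬j).
Premise 5 is O(¬j -> ¬b); since O(¬j), deontic closure gives O(¬b).
Premise 1, O(¬u -> b), contraposes to O(¬b -> u); with O(¬b) we get O(u).
The contrapositive of premise 4 (O(m -> ¬u)) is O(u -> ¬m), and O(u) is already established, so O(¬m).
The contrapositive of premise 8 (O(¬g -> m)) is O(¬m -> g), and O(¬m) is already established, so O(g).
With premise 9, O(g -> ¬n), the K-axiom yields O(¬n).
Premise 10 is O(c -> n); contrapositively O(¬n -> ¬c). Since O(¬n) holds, K gives O(¬c).
Premises 2, 3, 6, 11, 12 do not contribute to this derivation.
Thus O(¬c), which is F(c): c is forbidden.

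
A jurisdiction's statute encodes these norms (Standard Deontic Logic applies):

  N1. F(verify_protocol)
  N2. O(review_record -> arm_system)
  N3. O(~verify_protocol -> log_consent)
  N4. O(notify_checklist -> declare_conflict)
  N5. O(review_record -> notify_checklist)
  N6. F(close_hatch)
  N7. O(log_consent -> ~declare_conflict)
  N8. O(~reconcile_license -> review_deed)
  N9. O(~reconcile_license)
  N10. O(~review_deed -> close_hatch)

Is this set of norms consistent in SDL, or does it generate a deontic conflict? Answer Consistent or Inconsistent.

Premise 10 is O(~review_deed -> close_hatch), but O(~review_deed) is not derivable from the premises, so it does not yield O(close_hatch).
So O(close_hatch) is not derivable, and the apparent clash with O(~close_hatch) does not arise.
A world satisfying every obligation exists (e.g. arm_system=false, close_hatch=false, declare_conflict=false, log_consent=true, notify_checklist=false, reconcile_license=false, review_deed=true, review_record=false, verify_protocol=false); no atom is both obligatory and forbidden, so the set is consistent.

Consistent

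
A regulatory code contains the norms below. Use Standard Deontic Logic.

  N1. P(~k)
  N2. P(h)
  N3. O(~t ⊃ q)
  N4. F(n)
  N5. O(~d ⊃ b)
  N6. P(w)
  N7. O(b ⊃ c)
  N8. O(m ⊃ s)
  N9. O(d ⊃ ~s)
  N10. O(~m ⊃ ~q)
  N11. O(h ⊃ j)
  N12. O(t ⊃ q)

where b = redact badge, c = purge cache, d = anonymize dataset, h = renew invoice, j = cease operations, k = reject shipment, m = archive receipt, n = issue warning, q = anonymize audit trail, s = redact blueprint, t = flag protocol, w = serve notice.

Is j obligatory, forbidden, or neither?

Premise 11 is O(h ⊃ j), but O(h) is not derivable from the premises (the permission P(h) asserts only ~O(~h), not O(h)), so it does not yield O(j).
No premise or chain of K-axiom applications forces O(j), and none forces O(~j). So j is neither obligatory nor forbidden under these norms.

Neither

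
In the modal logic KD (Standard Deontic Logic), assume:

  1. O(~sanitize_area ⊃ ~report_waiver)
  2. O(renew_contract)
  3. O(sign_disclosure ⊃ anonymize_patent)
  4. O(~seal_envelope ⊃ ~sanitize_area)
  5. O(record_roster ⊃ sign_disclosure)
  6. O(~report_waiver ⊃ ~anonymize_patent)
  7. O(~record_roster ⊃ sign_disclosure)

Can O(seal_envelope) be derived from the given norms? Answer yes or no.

Yes

Premises 7 and 5 cover both cases: O(~record_roster ⊃ sign_disclosure) and O(record_roster ⊃ sign_disclosure). Since ~record_roster ∨ record_roster is a tautology, O(sign_disclosure) follows.
From O(sign_disclosure) and premise 3, O(sign_disclosure ⊃ anonymize_patent), we obtain O(anonymize_patent).
The contrapositive of premise 6 (O(~report_waiver ⊃ ~anonymize_patent)) is O(anonymize_patent ⊃ report_waiver), and O(anonymize_patent) is already established, so O(report_waiver).
The contrapositive of premise 1 (O(~sanitize_area ⊃ ~report_waiver)) is O(report_waiver ⊃ sanitize_area), and O(report_waiver) is already established, so O(sanitize_area).
Premise 4, O(~seal_envelope ⊃ ~sanitize_area), contraposes to O(sanitize_area ⊃ seal_envelope); with O(sanitize_area) we get O(seal_envelope).
Premise 2 does not contribute to this derivation.
So O(seal_envelope) follows.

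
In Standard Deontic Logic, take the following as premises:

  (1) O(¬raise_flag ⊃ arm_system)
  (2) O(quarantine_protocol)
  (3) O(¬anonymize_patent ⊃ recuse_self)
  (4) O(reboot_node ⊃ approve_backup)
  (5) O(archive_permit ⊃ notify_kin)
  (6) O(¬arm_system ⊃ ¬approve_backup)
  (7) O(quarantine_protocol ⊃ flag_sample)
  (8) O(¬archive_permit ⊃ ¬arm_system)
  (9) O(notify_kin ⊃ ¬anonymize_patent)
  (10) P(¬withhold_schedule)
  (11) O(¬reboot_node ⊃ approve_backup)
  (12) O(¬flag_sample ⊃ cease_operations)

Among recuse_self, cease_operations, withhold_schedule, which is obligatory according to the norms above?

By case analysis on ¬reboot_node: premise 11 gives O(¬reboot_node ⊃ approve_backup) and premise 4 gives O(reboot_node ⊃ approve_backup), so O(approve_backup) either way.
Premise 6 is O(¬arm_system ⊃ ¬approve_backup); contrapositively O(approve_backup ⊃ arm_system). Since O(approve_backup) holds, K gives O(arm_system).
Premise 8 is O(¬archive_permit ⊃ ¬arm_system); contrapositively O(arm_system ⊃ archive_permit). Since O(arm_system) holds, K gives O(archive_permit).
Applying K to premise 5 (O(archive_permit ⊃ notify_kin)) and O(archive_permit) yields O(notify_kin).
Applying K to premise 9 (O(notify_kin ⊃ ¬anonymize_patent)) and O(notify_kin) yields O(¬anonymize_patent).
From O(¬anonymize_patent) and premise 3, O(¬anonymize_patent ⊃ recuse_self), we obtain O(recuse_self).
So O(recuse_self) holds — recuse_self is obligatory. None of the other listed options is made obligatory by any chain of premises.

recuse_self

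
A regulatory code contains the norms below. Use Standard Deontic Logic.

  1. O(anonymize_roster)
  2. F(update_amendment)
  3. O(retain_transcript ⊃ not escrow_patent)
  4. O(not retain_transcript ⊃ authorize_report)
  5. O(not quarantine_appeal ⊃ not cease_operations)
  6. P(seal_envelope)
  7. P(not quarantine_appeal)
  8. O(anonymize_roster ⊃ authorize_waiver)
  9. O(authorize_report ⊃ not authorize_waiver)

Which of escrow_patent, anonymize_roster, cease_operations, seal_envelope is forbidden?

Premise 1 states O(anonymize_roster) outright.
Premise 8 is O(anonymize_roster ⊃ authorize_waiver); since O(anonymize_roster), deontic closure gives O(authorize_waiver).
Premise 9 is O(authorize_report ⊃ not authorize_waiver); contrapositively O(authorize_waiver ⊃ not authorize_report). Since O(authorize_waiver) holds, K gives O(not authorize_report).
The contrapositive of premise 4 (O(not retain_transcript ⊃ authorize_report)) is O(not authorize_report ⊃ retain_transcript), and O(not authorize_report) is already established, so O(retain_transcript).
Premise 3 is O(retain_transcript ⊃ not escrow_patent); since O(retain_transcript), deontic closure gives O(not escrow_patent).
So O(not escrow_patent) holds, i.e. escrow_patent is forbidden. None of the other listed options is forbidden under the premises.

escrow_patent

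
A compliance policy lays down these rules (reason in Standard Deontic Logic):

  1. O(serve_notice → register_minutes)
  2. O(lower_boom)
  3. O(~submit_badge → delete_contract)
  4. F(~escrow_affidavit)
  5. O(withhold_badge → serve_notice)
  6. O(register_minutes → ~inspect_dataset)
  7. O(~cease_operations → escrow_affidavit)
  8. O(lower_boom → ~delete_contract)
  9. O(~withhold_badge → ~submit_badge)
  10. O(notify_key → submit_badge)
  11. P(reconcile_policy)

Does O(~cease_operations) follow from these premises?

Premise 7 is O(~cease_operations → escrow_affidavit); even if O(escrow_affidavit) held, inferring O(~cease_operations) would be affirming the consequent — invalid.
No other premise forces O(~cease_operations). An ideal world satisfying every premise can still have ~cease_operations false, so O(~cease_operations) is not derivable.

No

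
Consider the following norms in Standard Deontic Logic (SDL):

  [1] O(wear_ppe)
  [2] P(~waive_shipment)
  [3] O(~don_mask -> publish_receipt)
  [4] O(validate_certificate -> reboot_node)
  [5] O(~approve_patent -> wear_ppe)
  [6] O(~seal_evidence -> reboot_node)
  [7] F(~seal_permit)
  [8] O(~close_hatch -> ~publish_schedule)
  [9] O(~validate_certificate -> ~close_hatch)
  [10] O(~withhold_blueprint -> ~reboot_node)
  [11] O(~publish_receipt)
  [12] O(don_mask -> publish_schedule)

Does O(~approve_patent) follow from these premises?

Premise 5 is O(~approve_patent -> wear_ppe); even if O(wear_ppe) held, inferring O(~approve_patent) would be affirming the consequent — invalid.
No other premise forces O(~approve_patent). An ideal world satisfying every premise can still have ~approve_patent false, so O(~approve_patent) is not derivable.

No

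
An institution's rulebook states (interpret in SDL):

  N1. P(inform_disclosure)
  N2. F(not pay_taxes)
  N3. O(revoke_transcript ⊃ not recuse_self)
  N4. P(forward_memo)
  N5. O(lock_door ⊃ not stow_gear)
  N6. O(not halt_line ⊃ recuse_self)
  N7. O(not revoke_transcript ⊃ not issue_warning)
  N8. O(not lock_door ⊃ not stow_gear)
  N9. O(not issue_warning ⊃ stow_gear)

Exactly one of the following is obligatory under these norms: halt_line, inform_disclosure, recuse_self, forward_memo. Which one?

Premises 5 and 8 are O(lock_door ⊃ not stow_gear) and O(not lock_door ⊃ not stow_gear); every ideal world satisfies lock_door or not lock_door, so in either case not stow_gear holds — hence O(not stow_gear).
Premise 9, O(not issue_warning ⊃ stow_gear), contraposes to O(not stow_gear ⊃ issue_warning); with O(not stow_gear) we get O(issue_warning).
Premise 7 is O(not revoke_transcript ⊃ not issue_warning); contrapositively O(issue_warning ⊃ revoke_transcript). Since O(issue_warning) holds, K gives O(revoke_transcript).
Premise 3 is O(revoke_transcript ⊃ not recuse_self); since O(revoke_transcript), deontic closure gives O(not recuse_self).
The contrapositive of premise 6 (O(not halt_line ⊃ recuse_self)) is O(not recuse_self ⊃ halt_line), and O(not recuse_self) is already established, so O(halt_line).
So O(halt_line) holds — halt_line is obligatory. None of the other listed options is made obligatory by any chain of premises.

halt_line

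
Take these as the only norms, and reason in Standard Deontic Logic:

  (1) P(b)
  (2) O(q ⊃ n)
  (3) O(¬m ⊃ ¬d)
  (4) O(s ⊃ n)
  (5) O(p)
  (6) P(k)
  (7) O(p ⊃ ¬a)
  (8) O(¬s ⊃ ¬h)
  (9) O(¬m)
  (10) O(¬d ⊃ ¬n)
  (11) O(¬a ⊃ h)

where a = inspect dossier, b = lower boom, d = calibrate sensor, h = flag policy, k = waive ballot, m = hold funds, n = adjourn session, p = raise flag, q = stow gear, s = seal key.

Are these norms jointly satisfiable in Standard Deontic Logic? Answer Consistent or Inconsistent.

Premise 5 states O(p) outright.
Applying K to premise 7 (O(p ⊃ ¬a)) and O(p) yields O(¬a).
Premise 11 is O(¬a ⊃ h); since O(¬a), deontic closure gives O(h).
Premise 8 is O(¬s ⊃ ¬h); contrapositively O(h ⊃ s). Since O(h) holds, K gives O(s).
From O(s) and premise 4, O(s ⊃ n), we obtain O(n).
Premise 10, O(¬d ⊃ ¬n), contraposes to O(n ⊃ d); with O(n) we get O(d).
The contrapositive of premise 3 (O(¬m ⊃ ¬d)) is O(d ⊃ m), and O(d) is already established, so O(m).
Yet premise 9 states O(¬m).
We now have both O(m) and O(¬m) — m is simultaneously obligatory and forbidden, violating the D-axiom.

Inconsistent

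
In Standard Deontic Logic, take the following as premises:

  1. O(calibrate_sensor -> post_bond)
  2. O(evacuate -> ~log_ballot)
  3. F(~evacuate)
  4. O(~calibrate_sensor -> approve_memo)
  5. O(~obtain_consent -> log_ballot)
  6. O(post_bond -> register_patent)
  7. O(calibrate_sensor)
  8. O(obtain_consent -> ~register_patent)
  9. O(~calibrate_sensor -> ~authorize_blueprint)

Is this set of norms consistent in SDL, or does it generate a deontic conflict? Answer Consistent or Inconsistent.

Inconsistent

Premise 7 states O(calibrate_sensor) outright.
From O(calibrate_sensor) and premise 1, O(calibrate_sensor -> post_bond), we obtain O(post_bond).
Premise 6 is O(post_bond -> register_patent); since O(post_bond), deontic closure gives O(register_patent).
Premise 8, O(obtain_consent -> ~register_patent), contraposes to O(register_patent -> ~obtain_consent); with O(register_patent) we get O(~obtain_consent).
Premise 5 is O(~obtain_consent -> log_ballot); since O(~obtain_consent), deontic closure gives O(log_ballot).
Premise 2 is O(evacuate -> ~log_ballot); contrapositively O(log_ballot -> ~evacuate). Since O(log_ballot) holds, K gives O(~evacuate).
Yet premise 3 is F(~evacuate), i.e. O(evacuate).
We now have both O(~evacuate) and O(evacuate) — evacuate is simultaneously obligatory and forbidden, violating the D-axiom.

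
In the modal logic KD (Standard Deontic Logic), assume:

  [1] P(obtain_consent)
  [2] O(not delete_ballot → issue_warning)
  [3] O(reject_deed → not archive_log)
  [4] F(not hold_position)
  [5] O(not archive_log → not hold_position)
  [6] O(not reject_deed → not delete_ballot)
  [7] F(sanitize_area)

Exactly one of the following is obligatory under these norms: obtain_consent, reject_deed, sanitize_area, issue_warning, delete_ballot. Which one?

issue_warning

F(not hold_position) at premise 4 means O(hold_position).
The contrapositive of premise 5 (O(not archive_log → not hold_position)) is O(hold_position → archive_log), and O(hold_position) is already established, so O(archive_log).
Premise 3 is O(reject_deed → not archive_log); contrapositively O(archive_log → not reject_deed). Since O(archive_log) holds, K gives O(not reject_deed).
With premise 6, O(not reject_deed → not delete_ballot), the K-axiom yields O(not delete_ballot).
From O(not delete_ballot) and premise 2, O(not delete_ballot → issue_warning), we obtain O(issue_warning).
So O(issue_warning) holds — issue_warning is obligatory. None of the other listed options is made obligatory by any chain of premises.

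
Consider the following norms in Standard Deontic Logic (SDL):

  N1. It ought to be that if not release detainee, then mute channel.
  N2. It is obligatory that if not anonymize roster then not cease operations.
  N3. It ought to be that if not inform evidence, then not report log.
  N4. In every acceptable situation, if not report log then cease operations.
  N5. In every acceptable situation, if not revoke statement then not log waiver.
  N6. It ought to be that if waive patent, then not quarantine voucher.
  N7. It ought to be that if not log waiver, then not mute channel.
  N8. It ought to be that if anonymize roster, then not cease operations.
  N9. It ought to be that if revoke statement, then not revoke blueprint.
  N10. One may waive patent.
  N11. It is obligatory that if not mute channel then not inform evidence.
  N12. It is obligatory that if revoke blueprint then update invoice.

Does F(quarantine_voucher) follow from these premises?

No

Premise 6 is O(waive_patent → ¬quarantine_voucher), but O(waive_patent) is not derivable from the premises (the permission P(waive_patent) asserts only ¬O(¬waive_patent), not O(waive_patent)), so it does not yield O(¬quarantine_voucher).
No other premise forces O(¬quarantine_voucher). An ideal world satisfying every premise can still have quarantine_voucher true, so F(quarantine_voucher) is not derivable.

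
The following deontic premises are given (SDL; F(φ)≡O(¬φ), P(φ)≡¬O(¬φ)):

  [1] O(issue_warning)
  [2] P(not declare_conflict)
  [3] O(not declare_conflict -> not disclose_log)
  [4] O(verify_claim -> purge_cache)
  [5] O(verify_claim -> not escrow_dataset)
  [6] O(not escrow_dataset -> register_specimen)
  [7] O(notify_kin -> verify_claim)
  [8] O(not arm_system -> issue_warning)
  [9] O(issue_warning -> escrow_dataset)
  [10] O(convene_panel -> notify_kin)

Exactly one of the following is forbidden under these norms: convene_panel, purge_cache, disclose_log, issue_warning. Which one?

convene_panel

Premise 1 gives O(issue_warning).
With premise 9, O(issue_warning -> escrow_dataset), the K-axiom yields O(escrow_dataset).
Premise 5, O(verify_claim -> not escrow_dataset), contraposes to O(escrow_dataset -> not verify_claim); with O(escrow_dataset) we get O(not verify_claim).
Premise 7 is O(notify_kin -> verify_claim); contrapositively O(not verify_claim -> not notify_kin). Since O(not verify_claim) holds, K gives O(not notify_kin).
The contrapositive of premise 10 (O(convene_panel -> notify_kin)) is O(not notify_kin -> not convene_panel), and O(not notify_kin) is already established, so O(not convene_panel).
So O(not convene_panel) holds, i.e. convene_panel is forbidden. None of the other listed options is forbidden under the premises.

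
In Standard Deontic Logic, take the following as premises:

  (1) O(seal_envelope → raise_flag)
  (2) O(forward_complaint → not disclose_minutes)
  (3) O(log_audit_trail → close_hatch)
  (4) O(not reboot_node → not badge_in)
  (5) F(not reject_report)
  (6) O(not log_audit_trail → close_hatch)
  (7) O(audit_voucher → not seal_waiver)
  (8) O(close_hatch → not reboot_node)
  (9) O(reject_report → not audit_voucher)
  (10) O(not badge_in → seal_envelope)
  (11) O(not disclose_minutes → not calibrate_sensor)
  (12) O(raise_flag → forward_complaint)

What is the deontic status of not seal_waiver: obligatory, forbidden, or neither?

Neither

Premise 7 is O(audit_voucher → not seal_waiver), but O(audit_voucher) is not derivable from the premises, so it does not yield O(not seal_waiver).
No premise or chain of K-axiom applications forces O(not seal_waiver), and none forces O(seal_waiver). So not seal_waiver is neither obligatory nor forbidden under these norms.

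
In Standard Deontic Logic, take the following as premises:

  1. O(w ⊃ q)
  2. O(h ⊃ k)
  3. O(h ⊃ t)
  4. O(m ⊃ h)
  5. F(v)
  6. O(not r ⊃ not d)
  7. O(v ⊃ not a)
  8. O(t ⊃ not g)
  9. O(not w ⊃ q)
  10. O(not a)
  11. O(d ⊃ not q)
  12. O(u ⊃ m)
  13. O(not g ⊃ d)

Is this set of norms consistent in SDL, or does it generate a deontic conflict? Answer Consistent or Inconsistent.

Premise 7 is O(v ⊃ not a); even if O(not a) held, inferring O(v) would be affirming the consequent — invalid.
So O(v) is not derivable, and the apparent clash with O(not v) does not arise.
A world satisfying every obligation exists (e.g. a=false, d=false, g=true, h=false, k=false, m=false, q=true, r=false, t=false, u=false, v=false, w=false); no atom is both obligatory and forbidden, so the set is consistent.

Consistent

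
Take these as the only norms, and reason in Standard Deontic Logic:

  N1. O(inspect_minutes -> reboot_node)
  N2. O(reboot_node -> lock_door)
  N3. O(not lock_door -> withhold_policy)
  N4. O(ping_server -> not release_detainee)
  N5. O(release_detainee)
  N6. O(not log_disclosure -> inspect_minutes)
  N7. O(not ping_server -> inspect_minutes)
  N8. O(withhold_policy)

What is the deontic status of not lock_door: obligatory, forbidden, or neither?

Premise 5 states O(release_detainee) outright.
The contrapositive of premise 4 (O(ping_server -> not release_detainee)) is O(release_detainee -> not ping_server), and O(release_detainee) is already established, so O(not ping_server).
With premise 7, O(not ping_server -> inspect_minutes), the K-axiom yields O(inspect_minutes).
Premise 1 is O(inspect_minutes -> reboot_node); since O(inspect_minutes), deontic closure gives O(reboot_node).
With premise 2, O(reboot_node -> lock_door), the K-axiom yields O(lock_door).
Premises 3, 6, 8 do not contribute to this derivation.
Thus O(lock_door), which is F(not lock_door): not lock_door is forbidden.

Forbidden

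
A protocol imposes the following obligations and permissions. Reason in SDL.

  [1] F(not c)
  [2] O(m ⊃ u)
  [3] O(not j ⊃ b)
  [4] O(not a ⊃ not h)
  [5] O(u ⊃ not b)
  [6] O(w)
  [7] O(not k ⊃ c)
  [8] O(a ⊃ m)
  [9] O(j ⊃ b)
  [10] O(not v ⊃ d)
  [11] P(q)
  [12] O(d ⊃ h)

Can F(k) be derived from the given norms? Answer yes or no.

No

Premise 7 is O(not k ⊃ c); even if O(c) held, inferring O(not k) would be affirming the consequent — invalid.
No other premise forces O(not k). An ideal world satisfying every premise can still have k true, so F(k) is not derivable.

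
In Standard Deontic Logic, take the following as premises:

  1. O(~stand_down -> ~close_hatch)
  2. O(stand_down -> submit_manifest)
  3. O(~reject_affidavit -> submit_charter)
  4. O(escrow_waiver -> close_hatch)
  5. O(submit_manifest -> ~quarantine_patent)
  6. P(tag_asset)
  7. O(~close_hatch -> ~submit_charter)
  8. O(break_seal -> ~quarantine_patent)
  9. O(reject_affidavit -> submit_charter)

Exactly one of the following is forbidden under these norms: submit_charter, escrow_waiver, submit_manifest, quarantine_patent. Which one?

By case analysis on ~reject_affidavit: premise 3 gives O(~reject_affidavit -> submit_charter) and premise 9 gives O(reject_affidavit -> submit_charter), so O(submit_charter) either way.
The contrapositive of premise 7 (O(~close_hatch -> ~submit_charter)) is O(submit_charter -> close_hatch), and O(submit_charter) is already established, so O(close_hatch).
Premise 1 is O(~stand_down -> ~close_hatch); contrapositively O(close_hatch -> stand_down). Since O(close_hatch) holds, K gives O(stand_down).
Premise 2 is O(stand_down -> submit_manifest); since O(stand_down), deontic closure gives O(submit_manifest).
With premise 5, O(submit_manifest -> ~quarantine_patent), the K-axiom yields O(~quarantine_patent).
So O(~quarantine_patent) holds, i.e. quarantine_patent is forbidden. None of the other listed options is forbidden under the premises.

quarantine_patent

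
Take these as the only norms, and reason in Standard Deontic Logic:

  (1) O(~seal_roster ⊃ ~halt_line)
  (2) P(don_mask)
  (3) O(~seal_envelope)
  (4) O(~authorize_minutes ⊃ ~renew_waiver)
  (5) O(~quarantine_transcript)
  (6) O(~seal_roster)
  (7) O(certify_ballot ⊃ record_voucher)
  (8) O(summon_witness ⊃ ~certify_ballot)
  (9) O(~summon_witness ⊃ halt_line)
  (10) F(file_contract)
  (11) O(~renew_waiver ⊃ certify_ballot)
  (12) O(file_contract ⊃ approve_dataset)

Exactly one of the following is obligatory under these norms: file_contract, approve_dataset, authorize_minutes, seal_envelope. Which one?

authorize_minutes

Premise 6 states O(~seal_roster) outright.
With premise 1, O(~seal_roster ⊃ ~halt_line), the K-axiom yields O(~halt_line).
Premise 9 is O(~summon_witness ⊃ halt_line); contrapositively O(~halt_line ⊃ summon_witness). Since O(~halt_line) holds, K gives O(summon_witness).
From O(summon_witness) and premise 8, O(summon_witness ⊃ ~certify_ballot), we obtain O(~certify_ballot).
The contrapositive of premise 11 (O(~renew_waiver ⊃ certify_ballot)) is O(~certify_ballot ⊃ renew_waiver), and O(~certify_ballot) is already established, so O(renew_waiver).
Premise 4, O(~authorize_minutes ⊃ ~renew_waiver), contraposes to O(renew_waiver ⊃ authorize_minutes); with O(renew_waiver) we get O(authorize_minutes).
So O(authorize_minutes) holds — authorize_minutes is obligatory. None of the other listed options is made obligatory by any chain of premises.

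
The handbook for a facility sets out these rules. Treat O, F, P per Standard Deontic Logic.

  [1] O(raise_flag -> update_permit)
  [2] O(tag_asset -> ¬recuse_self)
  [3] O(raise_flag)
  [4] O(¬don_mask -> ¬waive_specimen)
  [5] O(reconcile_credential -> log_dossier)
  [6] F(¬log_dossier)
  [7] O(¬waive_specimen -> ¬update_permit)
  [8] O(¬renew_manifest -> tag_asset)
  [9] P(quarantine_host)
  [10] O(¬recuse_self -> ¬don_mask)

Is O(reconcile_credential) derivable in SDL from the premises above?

No

Premise 5 is O(reconcile_credential -> log_dossier); even if O(log_dossier) held, inferring O(reconcile_credential) would be affirming the consequent — invalid.
No other premise forces O(reconcile_credential). An ideal world satisfying every premise can still have reconcile_credential false, so O(reconcile_credential) is not derivable.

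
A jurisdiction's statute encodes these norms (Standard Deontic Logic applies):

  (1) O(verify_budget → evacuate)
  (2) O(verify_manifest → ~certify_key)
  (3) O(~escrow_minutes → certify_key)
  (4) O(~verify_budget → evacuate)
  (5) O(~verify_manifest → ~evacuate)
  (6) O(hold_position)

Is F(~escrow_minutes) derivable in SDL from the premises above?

Yes

Premises 1 and 4 are O(verify_budget → evacuate) and O(~verify_budget → evacuate); every ideal world satisfies verify_budget or ~verify_budget, so in either case evacuate holds — hence O(evacuate).
The contrapositive of premise 5 (O(~verify_manifest → ~evacuate)) is O(evacuate → verify_manifest), and O(evacuate) is already established, so O(verify_manifest).
From O(verify_manifest) and premise 2, O(verify_manifest → ~certify_key), we obtain O(~certify_key).
Premise 3, O(~escrow_minutes → certify_key), contraposes to O(~certify_key → escrow_minutes); with O(~certify_key) we get O(escrow_minutes).
Premise 6 does not contribute to this derivation.
So O(escrow_minutes) holds, i.e. F(~escrow_minutes). The claim follows.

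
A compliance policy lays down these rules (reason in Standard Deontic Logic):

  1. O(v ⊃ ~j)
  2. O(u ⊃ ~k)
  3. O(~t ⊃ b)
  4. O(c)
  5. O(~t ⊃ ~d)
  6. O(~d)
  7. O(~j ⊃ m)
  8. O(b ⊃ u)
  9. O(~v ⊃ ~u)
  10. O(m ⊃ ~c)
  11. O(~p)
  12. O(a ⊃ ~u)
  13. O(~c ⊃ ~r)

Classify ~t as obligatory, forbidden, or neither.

Forbidden

Premise 4 states O(c) outright.
Premise 10 is O(m ⊃ ~c); contrapositively O(c ⊃ ~m). Since O(c) holds, K gives O(~m).
The contrapositive of premise 7 (O(~j ⊃ m)) is O(~m ⊃ j), and O(~m) is already established, so O(j).
Premise 1, O(v ⊃ ~j), contraposes to O(j ⊃ ~v); with O(j) we get O(~v).
Applying K to premise 9 (O(~v ⊃ ~u)) and O(~v) yields O(~u).
The contrapositive of premise 8 (O(b ⊃ u)) is O(~u ⊃ ~b), and O(~u) is already established, so O(~b).
Premise 3 is O(~t ⊃ b); contrapositively O(~b ⊃ t). Since O(~b) holds, K gives O(t).
Premises 2, 5, 6, 11, 12, 13 do not contribute to this derivation.
Thus O(t), which is F(~t): ~t is forbidden.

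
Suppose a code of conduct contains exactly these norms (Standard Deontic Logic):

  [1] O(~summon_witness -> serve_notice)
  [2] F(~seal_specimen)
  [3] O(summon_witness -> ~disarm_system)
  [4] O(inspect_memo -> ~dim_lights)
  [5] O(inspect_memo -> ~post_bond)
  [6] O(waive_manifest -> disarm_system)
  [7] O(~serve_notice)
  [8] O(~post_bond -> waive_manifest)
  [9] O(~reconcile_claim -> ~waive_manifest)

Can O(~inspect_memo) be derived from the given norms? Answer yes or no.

From premise 7 we have O(~serve_notice).
Premise 1 is O(~summon_witness -> serve_notice); contrapositively O(~serve_notice -> summon_witness). Since O(~serve_notice) holds, K gives O(summon_witness).
Applying K to premise 3 (O(summon_witness -> ~disarm_system)) and O(summon_witness) yields O(~disarm_system).
Premise 6 is O(waive_manifest -> disarm_system); contrapositively O(~disarm_system -> ~waive_manifest). Since O(~disarm_system) holds, K gives O(~waive_manifest).
The contrapositive of premise 8 (O(~post_bond -> waive_manifest)) is O(~waive_manifest -> post_bond), and O(~waive_manifest) is already established, so O(post_bond).
Premise 5, O(inspect_memo -> ~post_bond), contraposes to O(post_bond -> ~inspect_memo); with O(post_bond) we get O(~inspect_memo).
Premises 2, 4, 9 do not contribute to this derivation.
So O(~inspect_memo) follows.

Yes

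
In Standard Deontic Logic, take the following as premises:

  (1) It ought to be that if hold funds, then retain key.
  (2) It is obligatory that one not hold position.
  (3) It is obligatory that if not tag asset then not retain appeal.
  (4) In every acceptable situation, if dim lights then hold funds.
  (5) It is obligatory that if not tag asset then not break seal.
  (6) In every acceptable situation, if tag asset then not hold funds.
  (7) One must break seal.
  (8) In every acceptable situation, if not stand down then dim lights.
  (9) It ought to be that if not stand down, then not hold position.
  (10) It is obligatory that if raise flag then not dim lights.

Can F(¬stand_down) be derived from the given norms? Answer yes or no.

Premise 7 states O(break_seal) outright.
Premise 5, O(¬tag_asset → ¬break_seal), contraposes to O(break_seal → tag_asset); with O(break_seal) we get O(tag_asset).
With premise 6, O(tag_asset → ¬hold_funds), the K-axiom yields O(¬hold_funds).
The contrapositive of premise 4 (O(dim_lights → hold_funds)) is O(¬hold_funds → ¬dim_lights), and O(¬hold_funds) is already established, so O(¬dim_lights).
The contrapositive of premise 8 (O(¬stand_down → dim_lights)) is O(¬dim_lights → stand_down), and O(¬dim_lights) is already established, so O(stand_down).
Premises 1, 2, 3, 9, 10 do not contribute to this derivation.
So O(stand_down) holds, i.e. F(¬stand_down). The claim follows.

Yes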